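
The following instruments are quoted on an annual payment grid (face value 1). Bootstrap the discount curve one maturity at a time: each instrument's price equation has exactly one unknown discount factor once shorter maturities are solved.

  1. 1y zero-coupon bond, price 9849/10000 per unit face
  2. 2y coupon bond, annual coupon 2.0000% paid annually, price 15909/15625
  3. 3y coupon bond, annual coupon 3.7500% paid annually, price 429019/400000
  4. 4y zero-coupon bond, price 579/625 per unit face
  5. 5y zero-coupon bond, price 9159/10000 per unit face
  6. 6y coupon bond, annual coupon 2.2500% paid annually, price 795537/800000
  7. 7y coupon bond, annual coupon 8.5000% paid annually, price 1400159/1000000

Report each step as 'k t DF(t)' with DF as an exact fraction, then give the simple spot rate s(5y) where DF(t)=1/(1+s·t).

1 1 9849/10000
2 2 9789/10000
3 3 2407/2500
4 4 579/625
5 5 9159/10000
6 6 2169/2500
7 7 8489/10000
s(5y) = (1/(9159/10000) − 1)/(5) = 841/45795 ≈ 1.8364%

step 1 [1y] zero: DF = P = 9849/10000 ≈ 0.984900
step 2 [2y] bond c/1=1/50: DF=(15909/15625 − 1/50·(0.984900))/(1+1/50) = 9789/10000 ≈ 0.978900
step 3 [3y] bond c/1=3/80: DF=(429019/400000 − 3/80·(0.984900+0.978900))/(1+3/80) = 2407/2500 ≈ 0.962800
step 4 [4y] zero: DF = P = 579/625 ≈ 0.926400
step 5 [5y] zero: DF = P = 9159/10000 ≈ 0.915900
step 6 [6y] bond c/1=9/400: DF=(795537/800000 − 9/400·(0.984900+0.978900+0.962800+0.926400+0.915900))/(1+9/400) = 2169/2500 ≈ 0.867600
step 7 [7y] bond c/1=17/200: DF=(1400159/1000000 − 17/200·(0.984900+0.978900+0.962800+0.926400+0.915900+0.867600))/(1+17/200) = 8489/10000 ≈ 0.848900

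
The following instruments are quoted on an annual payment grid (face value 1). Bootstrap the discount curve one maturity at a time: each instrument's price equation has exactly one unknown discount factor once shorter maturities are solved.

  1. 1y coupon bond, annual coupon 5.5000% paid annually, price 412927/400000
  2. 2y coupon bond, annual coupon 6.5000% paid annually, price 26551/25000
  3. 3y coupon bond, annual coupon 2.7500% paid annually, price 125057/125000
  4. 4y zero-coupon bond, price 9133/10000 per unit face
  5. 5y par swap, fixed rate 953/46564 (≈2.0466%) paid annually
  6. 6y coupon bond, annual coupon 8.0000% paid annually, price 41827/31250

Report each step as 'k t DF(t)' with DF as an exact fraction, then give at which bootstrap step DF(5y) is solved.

1 1 1957/2000
2 2 15/16
3 3 1153/1250
4 4 9133/10000
5 5 9047/10000
6 6 559/625
DF(5y) is solved at step 5

step 1 [1y] bond c/1=11/200: DF=(412927/400000 − 11/200·(0))/(1+11/200) = 1957/2000 ≈ 0.978500
step 2 [2y] bond c/1=13/200: DF=(26551/25000 − 13/200·(0.978500))/(1+13/200) = 15/16 ≈ 0.937500
step 3 [3y] bond c/1=11/400: DF=(125057/125000 − 11/400·(0.978500+0.937500))/(1+11/400) = 1153/1250 ≈ 0.922400
step 4 [4y] zero: DF = P = 9133/10000 ≈ 0.913300
step 5 [5y] swap r/1=953/46564: DF=(1 − 953/46564·(0.978500+0.937500+0.922400+0.913300))/(1+953/46564) = 9047/10000 ≈ 0.904700
step 6 [6y] bond c/1=2/25: DF=(41827/31250 − 2/25·(0.978500+0.937500+0.922400+0.913300+0.904700))/(1+2/25) = 559/625 ≈ 0.894400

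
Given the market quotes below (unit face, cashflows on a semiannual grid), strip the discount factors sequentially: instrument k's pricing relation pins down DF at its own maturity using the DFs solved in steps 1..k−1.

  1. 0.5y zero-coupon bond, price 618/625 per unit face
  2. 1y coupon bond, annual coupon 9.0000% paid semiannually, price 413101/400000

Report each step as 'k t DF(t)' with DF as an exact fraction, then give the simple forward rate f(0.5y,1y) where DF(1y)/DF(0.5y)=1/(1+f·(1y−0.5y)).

1 1/2 618/625
2 1 9457/10000
f(0.5y,1y) = ((618/625)/(9457/10000) − 1)/(1/2) = 862/9457 ≈ 9.1149%

step 1 [0.5y] zero: DF = P = 618/625 ≈ 0.988800
step 2 [1y] bond c/2=9/200: DF=(413101/400000 − 9/200·(0.988800))/(1+9/200) = 9457/10000 ≈ 0.945700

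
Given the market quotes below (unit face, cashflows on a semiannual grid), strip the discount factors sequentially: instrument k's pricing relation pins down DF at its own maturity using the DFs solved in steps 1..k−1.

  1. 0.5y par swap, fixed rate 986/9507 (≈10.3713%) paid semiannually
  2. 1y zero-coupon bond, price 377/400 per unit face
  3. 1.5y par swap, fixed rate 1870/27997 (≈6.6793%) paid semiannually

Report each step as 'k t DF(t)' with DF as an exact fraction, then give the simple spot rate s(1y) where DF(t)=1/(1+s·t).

1 1/2 9507/10000
2 1 377/400
3 3/2 1813/2000
s(1y) = (1/(377/400) − 1)/(1) = 23/377 ≈ 6.1008%

step 1 [0.5y] swap r/2=493/9507: DF=(1 − 493/9507·(0))/(1+493/9507) = 9507/10000 ≈ 0.950700
step 2 [1y] zero: DF = P = 377/400 ≈ 0.942500
step 3 [1.5y] swap r/2=935/27997: DF=(1 − 935/27997·(0.950700+0.942500))/(1+935/27997) = 1813/2000 ≈ 0.906500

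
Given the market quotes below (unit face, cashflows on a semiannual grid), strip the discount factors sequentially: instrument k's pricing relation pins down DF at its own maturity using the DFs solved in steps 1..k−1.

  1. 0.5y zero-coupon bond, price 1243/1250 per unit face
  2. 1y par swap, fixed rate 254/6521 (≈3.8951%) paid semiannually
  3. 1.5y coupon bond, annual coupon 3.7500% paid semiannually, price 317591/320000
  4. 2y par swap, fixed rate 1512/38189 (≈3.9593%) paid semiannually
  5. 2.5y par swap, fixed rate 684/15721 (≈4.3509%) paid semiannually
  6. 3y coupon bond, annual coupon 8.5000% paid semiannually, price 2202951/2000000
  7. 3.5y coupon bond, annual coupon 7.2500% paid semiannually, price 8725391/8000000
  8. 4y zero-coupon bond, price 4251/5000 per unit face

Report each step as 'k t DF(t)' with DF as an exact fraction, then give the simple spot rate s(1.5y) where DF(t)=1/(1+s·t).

1 1/2 1243/1250
2 1 9619/10000
3 3/2 4691/5000
4 2 2311/2500
5 5/2 4487/5000
6 3 8643/10000
7 7/2 8573/10000
8 4 4251/5000
s(1.5y) = (1/(4691/5000) − 1)/(3/2) = 206/4691 ≈ 4.3914%

step 1 [0.5y] zero: DF = P = 1243/1250 ≈ 0.994400
step 2 [1y] swap r/2=127/6521: DF=(1 − 127/6521·(0.994400))/(1+127/6521) = 9619/10000 ≈ 0.961900
step 3 [1.5y] bond c/2=3/160: DF=(317591/320000 − 3/160·(0.994400+0.961900))/(1+3/160) = 4691/5000 ≈ 0.938200
step 4 [2y] swap r/2=756/38189: DF=(1 − 756/38189·(0.994400+0.961900+0.938200))/(1+756/38189) = 2311/2500 ≈ 0.924400
step 5 [2.5y] swap r/2=342/15721: DF=(1 − 342/15721·(0.994400+0.961900+0.938200+0.924400))/(1+342/15721) = 4487/5000 ≈ 0.897400
step 6 [3y] bond c/2=17/400: DF=(2202951/2000000 − 17/400·(0.994400+0.961900+0.938200+0.924400+0.897400))/(1+17/400) = 8643/10000 ≈ 0.864300
step 7 [3.5y] bond c/2=29/800: DF=(8725391/8000000 − 29/800·(0.994400+0.961900+0.938200+0.924400+0.897400+0.864300))/(1+29/800) = 8573/10000 ≈ 0.857300
step 8 [4y] zero: DF = P = 4251/5000 ≈ 0.850200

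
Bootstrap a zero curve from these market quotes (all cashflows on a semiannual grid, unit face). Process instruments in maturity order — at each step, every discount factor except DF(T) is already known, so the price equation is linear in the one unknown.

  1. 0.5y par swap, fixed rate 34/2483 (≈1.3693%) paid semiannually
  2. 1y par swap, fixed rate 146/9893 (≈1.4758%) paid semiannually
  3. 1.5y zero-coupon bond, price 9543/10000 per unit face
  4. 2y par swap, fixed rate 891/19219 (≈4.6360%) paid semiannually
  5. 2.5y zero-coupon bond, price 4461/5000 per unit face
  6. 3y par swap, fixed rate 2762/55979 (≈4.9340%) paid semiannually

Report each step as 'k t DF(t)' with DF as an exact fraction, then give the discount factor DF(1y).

step 1 [0.5y] swap r/2=17/2483: DF=(1 − 17/2483·(0))/(1+17/2483) = 2483/2500 ≈ 0.993200
step 2 [1y] swap r/2=73/9893: DF=(1 − 73/9893·(0.993200))/(1+73/9893) = 4927/5000 ≈ 0.985400
step 3 [1.5y] zero: DF = P = 9543/10000 ≈ 0.954300
step 4 [2y] swap r/2=891/38438: DF=(1 − 891/38438·(0.993200+0.985400+0.954300))/(1+891/38438) = 9109/10000 ≈ 0.910900
step 5 [2.5y] zero: DF = P = 4461/5000 ≈ 0.892200
step 6 [3y] swap r/2=1381/55979: DF=(1 − 1381/55979·(0.993200+0.985400+0.954300+0.910900+0.892200))/(1+1381/55979) = 8619/10000 ≈ 0.861900

1 1/2 2483/2500
2 1 4927/5000
3 3/2 9543/10000
4 2 9109/10000
5 5/2 4461/5000
6 3 8619/10000
DF(1y) = 4927/5000 ≈ 0.985400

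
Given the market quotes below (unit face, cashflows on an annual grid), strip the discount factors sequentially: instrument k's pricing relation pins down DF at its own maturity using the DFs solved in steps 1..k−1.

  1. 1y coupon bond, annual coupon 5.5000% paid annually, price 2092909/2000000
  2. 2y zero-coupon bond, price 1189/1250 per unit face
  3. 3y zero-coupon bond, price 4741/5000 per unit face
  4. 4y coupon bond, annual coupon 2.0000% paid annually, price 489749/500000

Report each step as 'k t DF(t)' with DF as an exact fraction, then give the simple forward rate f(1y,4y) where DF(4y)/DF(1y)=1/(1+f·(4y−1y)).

1 1 9919/10000
2 2 1189/1250
3 3 4741/5000
4 4 2259/2500
f(1y,4y) = ((9919/10000)/(2259/2500) − 1)/(3) = 883/27108 ≈ 3.2573%

step 1 [1y] bond c/1=11/200: DF=(2092909/2000000 − 11/200·(0))/(1+11/200) = 9919/10000 ≈ 0.991900
step 2 [2y] zero: DF = P = 1189/1250 ≈ 0.951200
step 3 [3y] zero: DF = P = 4741/5000 ≈ 0.948200
step 4 [4y] bond c/1=1/50: DF=(489749/500000 − 1/50·(0.991900+0.951200+0.948200))/(1+1/50) = 2259/2500 ≈ 0.903600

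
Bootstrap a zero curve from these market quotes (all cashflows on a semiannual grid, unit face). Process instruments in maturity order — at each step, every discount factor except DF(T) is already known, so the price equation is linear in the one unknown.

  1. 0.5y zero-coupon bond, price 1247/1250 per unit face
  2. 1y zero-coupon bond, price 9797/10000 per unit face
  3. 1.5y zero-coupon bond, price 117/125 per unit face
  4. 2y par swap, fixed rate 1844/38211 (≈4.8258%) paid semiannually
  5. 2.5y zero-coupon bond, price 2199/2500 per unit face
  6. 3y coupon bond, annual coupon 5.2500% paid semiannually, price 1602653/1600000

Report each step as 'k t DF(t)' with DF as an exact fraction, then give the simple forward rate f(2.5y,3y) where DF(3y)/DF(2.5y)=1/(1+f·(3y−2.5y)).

1 1/2 1247/1250
2 1 9797/10000
3 3/2 117/125
4 2 4539/5000
5 5/2 2199/2500
6 3 4279/5000
f(2.5y,3y) = ((2199/2500)/(4279/5000) − 1)/(1/2) = 238/4279 ≈ 5.5620%

step 1 [0.5y] zero: DF = P = 1247/1250 ≈ 0.997600
step 2 [1y] zero: DF = P = 9797/10000 ≈ 0.979700
step 3 [1.5y] zero: DF = P = 117/125 ≈ 0.936000
step 4 [2y] swap r/2=922/38211: DF=(1 − 922/38211·(0.997600+0.979700+0.936000))/(1+922/38211) = 4539/5000 ≈ 0.907800
step 5 [2.5y] zero: DF = P = 2199/2500 ≈ 0.879600
step 6 [3y] bond c/2=21/800: DF=(1602653/1600000 − 21/800·(0.997600+0.979700+0.936000+0.907800+0.879600))/(1+21/800) = 4279/5000 ≈ 0.855800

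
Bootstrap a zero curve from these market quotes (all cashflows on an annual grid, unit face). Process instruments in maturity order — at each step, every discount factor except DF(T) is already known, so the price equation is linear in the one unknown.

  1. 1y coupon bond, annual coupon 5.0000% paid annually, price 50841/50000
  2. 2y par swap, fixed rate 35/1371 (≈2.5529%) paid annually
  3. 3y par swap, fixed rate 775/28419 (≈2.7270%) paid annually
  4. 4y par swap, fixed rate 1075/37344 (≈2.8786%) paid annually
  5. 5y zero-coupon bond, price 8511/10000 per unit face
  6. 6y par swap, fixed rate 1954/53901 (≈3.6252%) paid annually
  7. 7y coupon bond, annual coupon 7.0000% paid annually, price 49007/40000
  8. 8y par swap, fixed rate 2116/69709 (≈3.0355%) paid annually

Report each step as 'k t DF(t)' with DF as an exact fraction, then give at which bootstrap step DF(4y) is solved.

step 1 [1y] bond c/1=1/20: DF=(50841/50000 − 1/20·(0))/(1+1/20) = 2421/2500 ≈ 0.968400
step 2 [2y] swap r/1=35/1371: DF=(1 − 35/1371·(0.968400))/(1+35/1371) = 951/1000 ≈ 0.951000
step 3 [3y] swap r/1=775/28419: DF=(1 − 775/28419·(0.968400+0.951000))/(1+775/28419) = 369/400 ≈ 0.922500
step 4 [4y] swap r/1=1075/37344: DF=(1 − 1075/37344·(0.968400+0.951000+0.922500))/(1+1075/37344) = 357/400 ≈ 0.892500
step 5 [5y] zero: DF = P = 8511/10000 ≈ 0.851100
step 6 [6y] swap r/1=1954/53901: DF=(1 − 1954/53901·(0.968400+0.951000+0.922500+0.892500+0.851100))/(1+1954/53901) = 4023/5000 ≈ 0.804600
step 7 [7y] bond c/1=7/100: DF=(49007/40000 − 7/100·(0.968400+0.951000+0.922500+0.892500+0.851100+0.804600))/(1+7/100) = 1981/2500 ≈ 0.792400
step 8 [8y] swap r/1=2116/69709: DF=(1 − 2116/69709·(0.968400+0.951000+0.922500+0.892500+0.851100+0.804600+0.792400))/(1+2116/69709) = 1971/2500 ≈ 0.788400

1 1 2421/2500
2 2 951/1000
3 3 369/400
4 4 357/400
5 5 8511/10000
6 6 4023/5000
7 7 1981/2500
8 8 1971/2500
DF(4y) is solved at step 4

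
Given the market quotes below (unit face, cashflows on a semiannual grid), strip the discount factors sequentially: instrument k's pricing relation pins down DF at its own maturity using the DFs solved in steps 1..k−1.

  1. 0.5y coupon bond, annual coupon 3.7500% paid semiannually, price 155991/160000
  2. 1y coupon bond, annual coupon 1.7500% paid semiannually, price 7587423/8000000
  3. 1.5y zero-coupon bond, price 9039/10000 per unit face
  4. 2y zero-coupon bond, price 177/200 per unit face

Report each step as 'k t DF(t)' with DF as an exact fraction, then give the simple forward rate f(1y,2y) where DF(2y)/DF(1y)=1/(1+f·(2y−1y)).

step 1 [0.5y] bond c/2=3/160: DF=(155991/160000 − 3/160·(0))/(1+3/160) = 957/1000 ≈ 0.957000
step 2 [1y] bond c/2=7/800: DF=(7587423/8000000 − 7/800·(0.957000))/(1+7/800) = 9319/10000 ≈ 0.931900
step 3 [1.5y] zero: DF = P = 9039/10000 ≈ 0.903900
step 4 [2y] zero: DF = P = 177/200 ≈ 0.885000

1 1/2 957/1000
2 1 9319/10000
3 3/2 9039/10000
4 2 177/200
f(1y,2y) = ((9319/10000)/(177/200) − 1)/(1) = 469/8850 ≈ 5.2994%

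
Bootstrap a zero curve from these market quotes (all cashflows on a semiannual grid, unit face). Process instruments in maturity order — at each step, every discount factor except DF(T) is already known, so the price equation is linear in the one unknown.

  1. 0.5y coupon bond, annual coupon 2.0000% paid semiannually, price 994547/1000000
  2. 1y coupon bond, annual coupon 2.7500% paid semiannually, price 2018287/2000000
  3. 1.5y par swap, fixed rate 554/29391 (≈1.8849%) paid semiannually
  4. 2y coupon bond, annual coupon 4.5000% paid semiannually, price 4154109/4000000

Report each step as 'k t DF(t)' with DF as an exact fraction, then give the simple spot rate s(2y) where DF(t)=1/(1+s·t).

1 1/2 9847/10000
2 1 9821/10000
3 3/2 9723/10000
4 2 951/1000
s(2y) = (1/(951/1000) − 1)/(2) = 49/1902 ≈ 2.5762%

step 1 [0.5y] bond c/2=1/100: DF=(994547/1000000 − 1/100·(0))/(1+1/100) = 9847/10000 ≈ 0.984700
step 2 [1y] bond c/2=11/800: DF=(2018287/2000000 − 11/800·(0.984700))/(1+11/800) = 9821/10000 ≈ 0.982100
step 3 [1.5y] swap r/2=277/29391: DF=(1 − 277/29391·(0.984700+0.982100))/(1+277/29391) = 9723/10000 ≈ 0.972300
step 4 [2y] bond c/2=9/400: DF=(4154109/4000000 − 9/400·(0.984700+0.982100+0.972300))/(1+9/400) = 951/1000 ≈ 0.951000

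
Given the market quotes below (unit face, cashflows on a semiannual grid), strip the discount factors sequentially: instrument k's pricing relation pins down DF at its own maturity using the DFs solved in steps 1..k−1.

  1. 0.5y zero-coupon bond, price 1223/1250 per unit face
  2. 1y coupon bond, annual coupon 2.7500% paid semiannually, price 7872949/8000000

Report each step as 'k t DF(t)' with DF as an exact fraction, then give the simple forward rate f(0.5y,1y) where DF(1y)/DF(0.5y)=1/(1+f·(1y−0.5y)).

1 1/2 1223/1250
2 1 383/400
f(0.5y,1y) = ((1223/1250)/(383/400) − 1)/(1/2) = 418/9575 ≈ 4.3655%

step 1 [0.5y] zero: DF = P = 1223/1250 ≈ 0.978400
step 2 [1y] bond c/2=11/800: DF=(7872949/8000000 − 11/800·(0.978400))/(1+11/800) = 383/400 ≈ 0.957500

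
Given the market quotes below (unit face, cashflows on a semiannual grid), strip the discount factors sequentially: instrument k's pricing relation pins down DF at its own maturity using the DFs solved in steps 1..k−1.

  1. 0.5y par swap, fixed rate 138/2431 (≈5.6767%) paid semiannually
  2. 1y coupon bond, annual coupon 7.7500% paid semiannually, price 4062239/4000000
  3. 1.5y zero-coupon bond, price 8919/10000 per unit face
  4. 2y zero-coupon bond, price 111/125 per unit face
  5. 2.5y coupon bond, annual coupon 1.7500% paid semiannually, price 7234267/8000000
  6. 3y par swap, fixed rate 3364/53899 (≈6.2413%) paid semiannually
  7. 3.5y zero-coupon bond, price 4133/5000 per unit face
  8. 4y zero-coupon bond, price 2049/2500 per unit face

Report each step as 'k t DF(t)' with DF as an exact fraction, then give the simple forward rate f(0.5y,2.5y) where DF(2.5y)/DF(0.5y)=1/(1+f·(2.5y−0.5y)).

1 1/2 2431/2500
2 1 4707/5000
3 3/2 8919/10000
4 2 111/125
5 5/2 2161/2500
6 3 4159/5000
7 7/2 4133/5000
8 4 2049/2500
f(0.5y,2.5y) = ((2431/2500)/(2161/2500) − 1)/(2) = 135/2161 ≈ 6.2471%

step 1 [0.5y] swap r/2=69/2431: DF=(1 − 69/2431·(0))/(1+69/2431) = 2431/2500 ≈ 0.972400
step 2 [1y] bond c/2=31/800: DF=(4062239/4000000 − 31/800·(0.972400))/(1+31/800) = 4707/5000 ≈ 0.941400
step 3 [1.5y] zero: DF = P = 8919/10000 ≈ 0.891900
step 4 [2y] zero: DF = P = 111/125 ≈ 0.888000
step 5 [2.5y] bond c/2=7/800: DF=(7234267/8000000 − 7/800·(0.972400+0.941400+0.891900+0.888000))/(1+7/800) = 2161/2500 ≈ 0.864400
step 6 [3y] swap r/2=1682/53899: DF=(1 − 1682/53899·(0.972400+0.941400+0.891900+0.888000+0.864400))/(1+1682/53899) = 4159/5000 ≈ 0.831800
step 7 [3.5y] zero: DF = P = 4133/5000 ≈ 0.826600
step 8 [4y] zero: DF = P = 2049/2500 ≈ 0.819600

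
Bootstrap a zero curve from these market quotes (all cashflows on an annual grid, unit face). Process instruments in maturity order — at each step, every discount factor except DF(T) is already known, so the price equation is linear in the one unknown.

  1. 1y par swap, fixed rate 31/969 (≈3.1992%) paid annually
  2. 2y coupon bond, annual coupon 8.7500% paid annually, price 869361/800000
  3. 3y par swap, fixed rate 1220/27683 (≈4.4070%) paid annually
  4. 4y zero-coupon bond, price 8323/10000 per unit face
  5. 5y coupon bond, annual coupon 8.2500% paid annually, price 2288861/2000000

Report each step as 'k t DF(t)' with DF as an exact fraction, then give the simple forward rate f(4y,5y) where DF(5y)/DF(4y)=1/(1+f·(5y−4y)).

step 1 [1y] swap r/1=31/969: DF=(1 − 31/969·(0))/(1+31/969) = 969/1000 ≈ 0.969000
step 2 [2y] bond c/1=7/80: DF=(869361/800000 − 7/80·(0.969000))/(1+7/80) = 9213/10000 ≈ 0.921300
step 3 [3y] swap r/1=1220/27683: DF=(1 − 1220/27683·(0.969000+0.921300))/(1+1220/27683) = 439/500 ≈ 0.878000
step 4 [4y] zero: DF = P = 8323/10000 ≈ 0.832300
step 5 [5y] bond c/1=33/400: DF=(2288861/2000000 − 33/400·(0.969000+0.921300+0.878000+0.832300))/(1+33/400) = 1957/2500 ≈ 0.782800

1 1 969/1000
2 2 9213/10000
3 3 439/500
4 4 8323/10000
5 5 1957/2500
f(4y,5y) = ((8323/10000)/(1957/2500) − 1)/(1) = 495/7828 ≈ 6.3235%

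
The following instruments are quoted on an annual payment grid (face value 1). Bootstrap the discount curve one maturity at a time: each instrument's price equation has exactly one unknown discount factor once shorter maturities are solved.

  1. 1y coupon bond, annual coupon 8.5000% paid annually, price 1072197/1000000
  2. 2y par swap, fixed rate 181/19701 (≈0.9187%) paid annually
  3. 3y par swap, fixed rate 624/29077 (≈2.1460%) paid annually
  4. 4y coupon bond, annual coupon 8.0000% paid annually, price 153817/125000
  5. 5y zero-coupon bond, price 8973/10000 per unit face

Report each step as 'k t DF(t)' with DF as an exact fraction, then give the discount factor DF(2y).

1 1 4941/5000
2 2 9819/10000
3 3 586/625
4 4 231/250
5 5 8973/10000
DF(2y) = 9819/10000 ≈ 0.981900

step 1 [1y] bond c/1=17/200: DF=(1072197/1000000 − 17/200·(0))/(1+17/200) = 4941/5000 ≈ 0.988200
step 2 [2y] swap r/1=181/19701: DF=(1 − 181/19701·(0.988200))/(1+181/19701) = 9819/10000 ≈ 0.981900
step 3 [3y] swap r/1=624/29077: DF=(1 − 624/29077·(0.988200+0.981900))/(1+624/29077) = 586/625 ≈ 0.937600
step 4 [4y] bond c/1=2/25: DF=(153817/125000 − 2/25·(0.988200+0.981900+0.937600))/(1+2/25) = 231/250 ≈ 0.924000
step 5 [5y] zero: DF = P = 8973/10000 ≈ 0.897300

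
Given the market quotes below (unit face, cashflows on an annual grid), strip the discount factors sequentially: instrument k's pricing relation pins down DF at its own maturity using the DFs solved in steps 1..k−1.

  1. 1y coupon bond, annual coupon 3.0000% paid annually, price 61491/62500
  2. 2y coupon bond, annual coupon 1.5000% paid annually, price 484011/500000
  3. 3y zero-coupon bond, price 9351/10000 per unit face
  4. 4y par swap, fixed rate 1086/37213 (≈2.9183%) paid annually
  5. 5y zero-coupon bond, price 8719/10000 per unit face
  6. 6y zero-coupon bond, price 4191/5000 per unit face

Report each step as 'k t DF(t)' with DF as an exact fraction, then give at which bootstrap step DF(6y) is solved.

1 1 597/625
2 2 2349/2500
3 3 9351/10000
4 4 4457/5000
5 5 8719/10000
6 6 4191/5000
DF(6y) is solved at step 6

step 1 [1y] bond c/1=3/100: DF=(61491/62500 − 3/100·(0))/(1+3/100) = 597/625 ≈ 0.955200
step 2 [2y] bond c/1=3/200: DF=(484011/500000 − 3/200·(0.955200))/(1+3/200) = 2349/2500 ≈ 0.939600
step 3 [3y] zero: DF = P = 9351/10000 ≈ 0.935100
step 4 [4y] swap r/1=1086/37213: DF=(1 − 1086/37213·(0.955200+0.939600+0.935100))/(1+1086/37213) = 4457/5000 ≈ 0.891400
step 5 [5y] zero: DF = P = 8719/10000 ≈ 0.871900
step 6 [6y] zero: DF = P = 4191/5000 ≈ 0.838200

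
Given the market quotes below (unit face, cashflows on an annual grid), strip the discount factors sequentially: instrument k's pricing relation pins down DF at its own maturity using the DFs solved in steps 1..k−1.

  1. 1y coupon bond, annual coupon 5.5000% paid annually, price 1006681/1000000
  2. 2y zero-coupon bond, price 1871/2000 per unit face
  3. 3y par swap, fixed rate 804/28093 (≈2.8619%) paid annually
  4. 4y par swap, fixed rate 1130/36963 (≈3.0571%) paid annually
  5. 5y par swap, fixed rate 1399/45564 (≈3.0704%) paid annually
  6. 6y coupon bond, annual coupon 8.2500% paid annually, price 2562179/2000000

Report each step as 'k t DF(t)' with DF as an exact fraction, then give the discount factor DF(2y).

1 1 4771/5000
2 2 1871/2000
3 3 2299/2500
4 4 887/1000
5 5 8601/10000
6 6 4181/5000
DF(2y) = 1871/2000 ≈ 0.935500

step 1 [1y] bond c/1=11/200: DF=(1006681/1000000 − 11/200·(0))/(1+11/200) = 4771/5000 ≈ 0.954200
step 2 [2y] zero: DF = P = 1871/2000 ≈ 0.935500
step 3 [3y] swap r/1=804/28093: DF=(1 − 804/28093·(0.954200+0.935500))/(1+804/28093) = 2299/2500 ≈ 0.919600
step 4 [4y] swap r/1=1130/36963: DF=(1 − 1130/36963·(0.954200+0.935500+0.919600))/(1+1130/36963) = 887/1000 ≈ 0.887000
step 5 [5y] swap r/1=1399/45564: DF=(1 − 1399/45564·(0.954200+0.935500+0.919600+0.887000))/(1+1399/45564) = 8601/10000 ≈ 0.860100
step 6 [6y] bond c/1=33/400: DF=(2562179/2000000 − 33/400·(0.954200+0.935500+0.919600+0.887000+0.860100))/(1+33/400) = 4181/5000 ≈ 0.836200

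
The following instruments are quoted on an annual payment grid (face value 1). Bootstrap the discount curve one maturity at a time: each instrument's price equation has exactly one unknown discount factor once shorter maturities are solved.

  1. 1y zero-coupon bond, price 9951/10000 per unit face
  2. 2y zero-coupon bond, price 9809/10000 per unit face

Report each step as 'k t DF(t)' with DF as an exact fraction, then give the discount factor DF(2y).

1 1 9951/10000
2 2 9809/10000
DF(2y) = 9809/10000 ≈ 0.980900

step 1 [1y] zero: DF = P = 9951/10000 ≈ 0.995100
step 2 [2y] zero: DF = P = 9809/10000 ≈ 0.980900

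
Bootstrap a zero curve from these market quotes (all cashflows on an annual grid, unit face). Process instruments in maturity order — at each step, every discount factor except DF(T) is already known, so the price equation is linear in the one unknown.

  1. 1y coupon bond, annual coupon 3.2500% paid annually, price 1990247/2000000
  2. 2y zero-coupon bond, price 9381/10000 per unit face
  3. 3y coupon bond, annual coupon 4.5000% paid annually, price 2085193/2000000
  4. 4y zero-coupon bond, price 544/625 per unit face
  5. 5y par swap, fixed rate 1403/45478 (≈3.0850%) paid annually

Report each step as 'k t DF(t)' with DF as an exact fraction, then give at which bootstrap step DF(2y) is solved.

1 1 4819/5000
2 2 9381/10000
3 3 4579/5000
4 4 544/625
5 5 8597/10000
DF(2y) is solved at step 2

step 1 [1y] bond c/1=13/400: DF=(1990247/2000000 − 13/400·(0))/(1+13/400) = 4819/5000 ≈ 0.963800
step 2 [2y] zero: DF = P = 9381/10000 ≈ 0.938100
step 3 [3y] bond c/1=9/200: DF=(2085193/2000000 − 9/200·(0.963800+0.938100))/(1+9/200) = 4579/5000 ≈ 0.915800
step 4 [4y] zero: DF = P = 544/625 ≈ 0.870400
step 5 [5y] swap r/1=1403/45478: DF=(1 − 1403/45478·(0.963800+0.938100+0.915800+0.870400))/(1+1403/45478) = 8597/10000 ≈ 0.859700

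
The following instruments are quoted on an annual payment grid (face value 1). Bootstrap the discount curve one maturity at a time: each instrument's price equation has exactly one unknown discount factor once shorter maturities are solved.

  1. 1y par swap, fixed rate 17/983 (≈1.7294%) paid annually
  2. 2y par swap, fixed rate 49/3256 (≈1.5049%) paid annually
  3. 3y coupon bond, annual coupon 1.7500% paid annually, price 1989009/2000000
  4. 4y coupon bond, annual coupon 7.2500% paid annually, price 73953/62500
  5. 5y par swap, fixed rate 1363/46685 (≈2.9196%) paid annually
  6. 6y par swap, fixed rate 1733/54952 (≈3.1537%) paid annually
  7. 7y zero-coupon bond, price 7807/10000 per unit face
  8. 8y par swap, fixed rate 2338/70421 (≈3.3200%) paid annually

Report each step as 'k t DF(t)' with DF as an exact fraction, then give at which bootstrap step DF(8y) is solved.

step 1 [1y] swap r/1=17/983: DF=(1 − 17/983·(0))/(1+17/983) = 983/1000 ≈ 0.983000
step 2 [2y] swap r/1=49/3256: DF=(1 − 49/3256·(0.983000))/(1+49/3256) = 4853/5000 ≈ 0.970600
step 3 [3y] bond c/1=7/400: DF=(1989009/2000000 − 7/400·(0.983000+0.970600))/(1+7/400) = 4719/5000 ≈ 0.943800
step 4 [4y] bond c/1=29/400: DF=(73953/62500 − 29/400·(0.983000+0.970600+0.943800))/(1+29/400) = 4537/5000 ≈ 0.907400
step 5 [5y] swap r/1=1363/46685: DF=(1 − 1363/46685·(0.983000+0.970600+0.943800+0.907400))/(1+1363/46685) = 8637/10000 ≈ 0.863700
step 6 [6y] swap r/1=1733/54952: DF=(1 − 1733/54952·(0.983000+0.970600+0.943800+0.907400+0.863700))/(1+1733/54952) = 8267/10000 ≈ 0.826700
step 7 [7y] zero: DF = P = 7807/10000 ≈ 0.780700
step 8 [8y] swap r/1=2338/70421: DF=(1 − 2338/70421·(0.983000+0.970600+0.943800+0.907400+0.863700+0.826700+0.780700))/(1+2338/70421) = 3831/5000 ≈ 0.766200

1 1 983/1000
2 2 4853/5000
3 3 4719/5000
4 4 4537/5000
5 5 8637/10000
6 6 8267/10000
7 7 7807/10000
8 8 3831/5000
DF(8y) is solved at step 8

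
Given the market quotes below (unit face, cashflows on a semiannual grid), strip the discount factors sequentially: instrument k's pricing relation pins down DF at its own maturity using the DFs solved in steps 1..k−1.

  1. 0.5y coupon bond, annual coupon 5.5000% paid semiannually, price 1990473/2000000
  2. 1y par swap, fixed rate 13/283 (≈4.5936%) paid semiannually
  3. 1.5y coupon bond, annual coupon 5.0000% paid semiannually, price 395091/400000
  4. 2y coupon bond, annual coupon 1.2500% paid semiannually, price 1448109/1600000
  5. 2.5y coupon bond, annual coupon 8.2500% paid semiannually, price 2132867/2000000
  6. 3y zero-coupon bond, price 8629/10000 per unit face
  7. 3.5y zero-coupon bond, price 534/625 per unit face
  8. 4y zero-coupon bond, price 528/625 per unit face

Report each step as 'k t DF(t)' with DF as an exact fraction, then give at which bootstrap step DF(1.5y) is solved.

step 1 [0.5y] bond c/2=11/400: DF=(1990473/2000000 − 11/400·(0))/(1+11/400) = 4843/5000 ≈ 0.968600
step 2 [1y] swap r/2=13/566: DF=(1 − 13/566·(0.968600))/(1+13/566) = 4779/5000 ≈ 0.955800
step 3 [1.5y] bond c/2=1/40: DF=(395091/400000 − 1/40·(0.968600+0.955800))/(1+1/40) = 9167/10000 ≈ 0.916700
step 4 [2y] bond c/2=1/160: DF=(1448109/1600000 − 1/160·(0.968600+0.955800+0.916700))/(1+1/160) = 4409/5000 ≈ 0.881800
step 5 [2.5y] bond c/2=33/800: DF=(2132867/2000000 − 33/800·(0.968600+0.955800+0.916700+0.881800))/(1+33/800) = 8767/10000 ≈ 0.876700
step 6 [3y] zero: DF = P = 8629/10000 ≈ 0.862900
step 7 [3.5y] zero: DF = P = 534/625 ≈ 0.854400
step 8 [4y] zero: DF = P = 528/625 ≈ 0.844800

1 1/2 4843/5000
2 1 4779/5000
3 3/2 9167/10000
4 2 4409/5000
5 5/2 8767/10000
6 3 8629/10000
7 7/2 534/625
8 4 528/625
DF(1.5y) is solved at step 3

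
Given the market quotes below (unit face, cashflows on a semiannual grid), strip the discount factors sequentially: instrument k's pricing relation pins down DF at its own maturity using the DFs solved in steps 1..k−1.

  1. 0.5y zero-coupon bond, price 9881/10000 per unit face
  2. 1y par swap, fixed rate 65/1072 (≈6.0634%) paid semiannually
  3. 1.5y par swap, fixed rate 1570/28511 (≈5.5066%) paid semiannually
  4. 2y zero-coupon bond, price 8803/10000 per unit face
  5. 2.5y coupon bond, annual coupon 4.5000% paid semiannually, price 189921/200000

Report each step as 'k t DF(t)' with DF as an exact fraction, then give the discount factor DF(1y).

1 1/2 9881/10000
2 1 1883/2000
3 3/2 1843/2000
4 2 8803/10000
5 5/2 4233/5000
DF(1y) = 1883/2000 ≈ 0.941500

step 1 [0.5y] zero: DF = P = 9881/10000 ≈ 0.988100
step 2 [1y] swap r/2=65/2144: DF=(1 − 65/2144·(0.988100))/(1+65/2144) = 1883/2000 ≈ 0.941500
step 3 [1.5y] swap r/2=785/28511: DF=(1 − 785/28511·(0.988100+0.941500))/(1+785/28511) = 1843/2000 ≈ 0.921500
step 4 [2y] zero: DF = P = 8803/10000 ≈ 0.880300
step 5 [2.5y] bond c/2=9/400: DF=(189921/200000 − 9/400·(0.988100+0.941500+0.921500+0.880300))/(1+9/400) = 4233/5000 ≈ 0.846600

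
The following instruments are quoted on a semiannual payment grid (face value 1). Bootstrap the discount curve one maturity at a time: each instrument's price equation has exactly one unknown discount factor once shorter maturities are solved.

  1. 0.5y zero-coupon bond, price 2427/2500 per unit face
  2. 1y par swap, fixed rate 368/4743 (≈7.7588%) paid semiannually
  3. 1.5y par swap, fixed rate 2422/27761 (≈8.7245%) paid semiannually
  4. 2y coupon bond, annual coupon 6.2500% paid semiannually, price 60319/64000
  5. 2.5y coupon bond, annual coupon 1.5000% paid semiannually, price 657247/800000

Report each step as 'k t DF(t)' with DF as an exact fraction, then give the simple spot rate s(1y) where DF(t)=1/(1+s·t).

1 1/2 2427/2500
2 1 579/625
3 3/2 8789/10000
4 2 4149/5000
5 5/2 3943/5000
s(1y) = (1/(579/625) − 1)/(1) = 46/579 ≈ 7.9447%

step 1 [0.5y] zero: DF = P = 2427/2500 ≈ 0.970800
step 2 [1y] swap r/2=184/4743: DF=(1 − 184/4743·(0.970800))/(1+184/4743) = 579/625 ≈ 0.926400
step 3 [1.5y] swap r/2=1211/27761: DF=(1 − 1211/27761·(0.970800+0.926400))/(1+1211/27761) = 8789/10000 ≈ 0.878900
step 4 [2y] bond c/2=1/32: DF=(60319/64000 − 1/32·(0.970800+0.926400+0.878900))/(1+1/32) = 4149/5000 ≈ 0.829800
step 5 [2.5y] bond c/2=3/400: DF=(657247/800000 − 3/400·(0.970800+0.926400+0.878900+0.829800))/(1+3/400) = 3943/5000 ≈ 0.788600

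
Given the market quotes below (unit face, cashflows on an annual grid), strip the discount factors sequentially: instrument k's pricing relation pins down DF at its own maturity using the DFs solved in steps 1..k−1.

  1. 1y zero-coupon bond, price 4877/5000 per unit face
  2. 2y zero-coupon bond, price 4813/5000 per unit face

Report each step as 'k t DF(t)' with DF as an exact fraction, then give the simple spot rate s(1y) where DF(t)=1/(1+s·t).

1 1 4877/5000
2 2 4813/5000
s(1y) = (1/(4877/5000) − 1)/(1) = 123/4877 ≈ 2.5220%

step 1 [1y] zero: DF = P = 4877/5000 ≈ 0.975400
step 2 [2y] zero: DF = P = 4813/5000 ≈ 0.962600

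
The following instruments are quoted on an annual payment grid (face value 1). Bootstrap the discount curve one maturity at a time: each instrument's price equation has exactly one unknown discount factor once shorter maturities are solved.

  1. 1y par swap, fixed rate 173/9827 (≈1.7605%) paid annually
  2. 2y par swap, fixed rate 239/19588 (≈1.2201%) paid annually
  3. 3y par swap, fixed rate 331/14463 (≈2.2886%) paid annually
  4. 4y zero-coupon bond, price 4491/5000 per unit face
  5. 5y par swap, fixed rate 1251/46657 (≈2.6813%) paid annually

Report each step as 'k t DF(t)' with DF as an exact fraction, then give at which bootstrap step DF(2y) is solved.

step 1 [1y] swap r/1=173/9827: DF=(1 − 173/9827·(0))/(1+173/9827) = 9827/10000 ≈ 0.982700
step 2 [2y] swap r/1=239/19588: DF=(1 − 239/19588·(0.982700))/(1+239/19588) = 9761/10000 ≈ 0.976100
step 3 [3y] swap r/1=331/14463: DF=(1 − 331/14463·(0.982700+0.976100))/(1+331/14463) = 4669/5000 ≈ 0.933800
step 4 [4y] zero: DF = P = 4491/5000 ≈ 0.898200
step 5 [5y] swap r/1=1251/46657: DF=(1 − 1251/46657·(0.982700+0.976100+0.933800+0.898200))/(1+1251/46657) = 8749/10000 ≈ 0.874900

1 1 9827/10000
2 2 9761/10000
3 3 4669/5000
4 4 4491/5000
5 5 8749/10000
DF(2y) is solved at step 2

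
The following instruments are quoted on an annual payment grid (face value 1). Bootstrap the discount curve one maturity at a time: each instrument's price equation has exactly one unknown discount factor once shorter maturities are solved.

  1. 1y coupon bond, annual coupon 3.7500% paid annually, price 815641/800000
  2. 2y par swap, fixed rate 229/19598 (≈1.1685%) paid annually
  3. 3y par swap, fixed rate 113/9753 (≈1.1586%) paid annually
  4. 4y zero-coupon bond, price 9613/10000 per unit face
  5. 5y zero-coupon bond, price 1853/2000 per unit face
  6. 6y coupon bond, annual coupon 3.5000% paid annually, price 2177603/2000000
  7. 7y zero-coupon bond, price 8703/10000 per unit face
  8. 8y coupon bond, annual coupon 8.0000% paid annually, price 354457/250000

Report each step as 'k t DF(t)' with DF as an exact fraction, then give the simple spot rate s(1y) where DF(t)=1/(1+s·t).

1 1 9827/10000
2 2 9771/10000
3 3 9661/10000
4 4 9613/10000
5 5 1853/2000
6 6 2223/2500
7 7 8703/10000
8 8 8259/10000
s(1y) = (1/(9827/10000) − 1)/(1) = 173/9827 ≈ 1.7605%

step 1 [1y] bond c/1=3/80: DF=(815641/800000 − 3/80·(0))/(1+3/80) = 9827/10000 ≈ 0.982700
step 2 [2y] swap r/1=229/19598: DF=(1 − 229/19598·(0.982700))/(1+229/19598) = 9771/10000 ≈ 0.977100
step 3 [3y] swap r/1=113/9753: DF=(1 − 113/9753·(0.982700+0.977100))/(1+113/9753) = 9661/10000 ≈ 0.966100
step 4 [4y] zero: DF = P = 9613/10000 ≈ 0.961300
step 5 [5y] zero: DF = P = 1853/2000 ≈ 0.926500
step 6 [6y] bond c/1=7/200: DF=(2177603/2000000 − 7/200·(0.982700+0.977100+0.966100+0.961300+0.926500))/(1+7/200) = 2223/2500 ≈ 0.889200
step 7 [7y] zero: DF = P = 8703/10000 ≈ 0.870300
step 8 [8y] bond c/1=2/25: DF=(354457/250000 − 2/25·(0.982700+0.977100+0.966100+0.961300+0.926500+0.889200+0.870300))/(1+2/25) = 8259/10000 ≈ 0.825900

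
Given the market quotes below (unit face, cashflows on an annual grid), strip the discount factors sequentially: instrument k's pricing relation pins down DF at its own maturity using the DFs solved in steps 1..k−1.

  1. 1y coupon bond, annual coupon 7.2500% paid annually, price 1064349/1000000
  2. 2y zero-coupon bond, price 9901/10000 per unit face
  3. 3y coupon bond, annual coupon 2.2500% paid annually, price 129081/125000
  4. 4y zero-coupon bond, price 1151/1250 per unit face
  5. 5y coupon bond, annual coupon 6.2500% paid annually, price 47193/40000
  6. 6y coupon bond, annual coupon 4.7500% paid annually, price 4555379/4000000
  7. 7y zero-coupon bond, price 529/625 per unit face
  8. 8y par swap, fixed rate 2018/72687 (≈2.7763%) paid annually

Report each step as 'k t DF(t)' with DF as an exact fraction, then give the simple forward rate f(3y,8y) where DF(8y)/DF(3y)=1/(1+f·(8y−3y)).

1 1 2481/2500
2 2 9901/10000
3 3 9663/10000
4 4 1151/1250
5 5 2207/2500
6 6 8717/10000
7 7 529/625
8 8 3991/5000
f(3y,8y) = ((9663/10000)/(3991/5000) − 1)/(5) = 1681/39910 ≈ 4.2120%

step 1 [1y] bond c/1=29/400: DF=(1064349/1000000 − 29/400·(0))/(1+29/400) = 2481/2500 ≈ 0.992400
step 2 [2y] zero: DF = P = 9901/10000 ≈ 0.990100
step 3 [3y] bond c/1=9/400: DF=(129081/125000 − 9/400·(0.992400+0.990100))/(1+9/400) = 9663/10000 ≈ 0.966300
step 4 [4y] zero: DF = P = 1151/1250 ≈ 0.920800
step 5 [5y] bond c/1=1/16: DF=(47193/40000 − 1/16·(0.992400+0.990100+0.966300+0.920800))/(1+1/16) = 2207/2500 ≈ 0.882800
step 6 [6y] bond c/1=19/400: DF=(4555379/4000000 − 19/400·(0.992400+0.990100+0.966300+0.920800+0.882800))/(1+19/400) = 8717/10000 ≈ 0.871700
step 7 [7y] zero: DF = P = 529/625 ≈ 0.846400
step 8 [8y] swap r/1=2018/72687: DF=(1 − 2018/72687·(0.992400+0.990100+0.966300+0.920800+0.882800+0.871700+0.846400))/(1+2018/72687) = 3991/5000 ≈ 0.798200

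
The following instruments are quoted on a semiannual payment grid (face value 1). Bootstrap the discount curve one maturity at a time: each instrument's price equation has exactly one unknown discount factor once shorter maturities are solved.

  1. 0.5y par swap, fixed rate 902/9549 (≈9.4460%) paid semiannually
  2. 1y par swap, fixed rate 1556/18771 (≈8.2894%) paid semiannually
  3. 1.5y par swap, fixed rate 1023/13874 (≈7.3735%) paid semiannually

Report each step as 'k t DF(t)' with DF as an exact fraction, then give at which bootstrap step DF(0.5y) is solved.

step 1 [0.5y] swap r/2=451/9549: DF=(1 − 451/9549·(0))/(1+451/9549) = 9549/10000 ≈ 0.954900
step 2 [1y] swap r/2=778/18771: DF=(1 − 778/18771·(0.954900))/(1+778/18771) = 4611/5000 ≈ 0.922200
step 3 [1.5y] swap r/2=1023/27748: DF=(1 − 1023/27748·(0.954900+0.922200))/(1+1023/27748) = 8977/10000 ≈ 0.897700

1 1/2 9549/10000
2 1 4611/5000
3 3/2 8977/10000
DF(0.5y) is solved at step 1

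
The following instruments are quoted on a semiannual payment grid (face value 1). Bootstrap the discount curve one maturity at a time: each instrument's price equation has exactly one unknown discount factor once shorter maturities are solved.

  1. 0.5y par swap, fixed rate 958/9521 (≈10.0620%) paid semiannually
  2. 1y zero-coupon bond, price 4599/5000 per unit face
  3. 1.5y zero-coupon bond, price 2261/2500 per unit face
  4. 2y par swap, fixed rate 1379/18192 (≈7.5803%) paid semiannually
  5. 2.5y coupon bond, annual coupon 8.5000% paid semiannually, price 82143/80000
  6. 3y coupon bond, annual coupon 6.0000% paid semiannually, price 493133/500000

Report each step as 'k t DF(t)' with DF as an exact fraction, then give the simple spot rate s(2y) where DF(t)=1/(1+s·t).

1 1/2 9521/10000
2 1 4599/5000
3 3/2 2261/2500
4 2 8621/10000
5 5/2 4183/5000
6 3 517/625
s(2y) = (1/(8621/10000) − 1)/(2) = 1379/17242 ≈ 7.9979%

step 1 [0.5y] swap r/2=479/9521: DF=(1 − 479/9521·(0))/(1+479/9521) = 9521/10000 ≈ 0.952100
step 2 [1y] zero: DF = P = 4599/5000 ≈ 0.919800
step 3 [1.5y] zero: DF = P = 2261/2500 ≈ 0.904400
step 4 [2y] swap r/2=1379/36384: DF=(1 − 1379/36384·(0.952100+0.919800+0.904400))/(1+1379/36384) = 8621/10000 ≈ 0.862100
step 5 [2.5y] bond c/2=17/400: DF=(82143/80000 − 17/400·(0.952100+0.919800+0.904400+0.862100))/(1+17/400) = 4183/5000 ≈ 0.836600
step 6 [3y] bond c/2=3/100: DF=(493133/500000 − 3/100·(0.952100+0.919800+0.904400+0.862100+0.836600))/(1+3/100) = 517/625 ≈ 0.827200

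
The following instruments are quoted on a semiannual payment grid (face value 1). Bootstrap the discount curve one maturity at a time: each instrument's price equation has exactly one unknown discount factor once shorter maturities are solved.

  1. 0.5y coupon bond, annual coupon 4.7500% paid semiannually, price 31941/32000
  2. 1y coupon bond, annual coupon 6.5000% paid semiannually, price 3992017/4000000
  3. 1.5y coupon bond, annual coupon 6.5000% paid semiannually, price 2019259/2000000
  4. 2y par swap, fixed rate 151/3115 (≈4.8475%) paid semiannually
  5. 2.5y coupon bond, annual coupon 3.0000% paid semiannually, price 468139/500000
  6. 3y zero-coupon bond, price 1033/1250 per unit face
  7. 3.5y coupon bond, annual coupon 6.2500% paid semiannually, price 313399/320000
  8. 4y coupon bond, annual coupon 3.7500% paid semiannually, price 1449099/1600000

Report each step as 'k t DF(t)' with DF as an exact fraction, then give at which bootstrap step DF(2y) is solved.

step 1 [0.5y] bond c/2=19/800: DF=(31941/32000 − 19/800·(0))/(1+19/800) = 39/40 ≈ 0.975000
step 2 [1y] bond c/2=13/400: DF=(3992017/4000000 − 13/400·(0.975000))/(1+13/400) = 9359/10000 ≈ 0.935900
step 3 [1.5y] bond c/2=13/400: DF=(2019259/2000000 − 13/400·(0.975000+0.935900))/(1+13/400) = 9177/10000 ≈ 0.917700
step 4 [2y] swap r/2=151/6230: DF=(1 − 151/6230·(0.975000+0.935900+0.917700))/(1+151/6230) = 4547/5000 ≈ 0.909400
step 5 [2.5y] bond c/2=3/200: DF=(468139/500000 − 3/200·(0.975000+0.935900+0.917700+0.909400))/(1+3/200) = 542/625 ≈ 0.867200
step 6 [3y] zero: DF = P = 1033/1250 ≈ 0.826400
step 7 [3.5y] bond c/2=1/32: DF=(313399/320000 − 1/32·(0.975000+0.935900+0.917700+0.909400+0.867200+0.826400))/(1+1/32) = 7851/10000 ≈ 0.785100
step 8 [4y] bond c/2=3/160: DF=(1449099/1600000 − 3/160·(0.975000+0.935900+0.917700+0.909400+0.867200+0.826400+0.785100))/(1+3/160) = 3873/5000 ≈ 0.774600

1 1/2 39/40
2 1 9359/10000
3 3/2 9177/10000
4 2 4547/5000
5 5/2 542/625
6 3 1033/1250
7 7/2 7851/10000
8 4 3873/5000
DF(2y) is solved at step 4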